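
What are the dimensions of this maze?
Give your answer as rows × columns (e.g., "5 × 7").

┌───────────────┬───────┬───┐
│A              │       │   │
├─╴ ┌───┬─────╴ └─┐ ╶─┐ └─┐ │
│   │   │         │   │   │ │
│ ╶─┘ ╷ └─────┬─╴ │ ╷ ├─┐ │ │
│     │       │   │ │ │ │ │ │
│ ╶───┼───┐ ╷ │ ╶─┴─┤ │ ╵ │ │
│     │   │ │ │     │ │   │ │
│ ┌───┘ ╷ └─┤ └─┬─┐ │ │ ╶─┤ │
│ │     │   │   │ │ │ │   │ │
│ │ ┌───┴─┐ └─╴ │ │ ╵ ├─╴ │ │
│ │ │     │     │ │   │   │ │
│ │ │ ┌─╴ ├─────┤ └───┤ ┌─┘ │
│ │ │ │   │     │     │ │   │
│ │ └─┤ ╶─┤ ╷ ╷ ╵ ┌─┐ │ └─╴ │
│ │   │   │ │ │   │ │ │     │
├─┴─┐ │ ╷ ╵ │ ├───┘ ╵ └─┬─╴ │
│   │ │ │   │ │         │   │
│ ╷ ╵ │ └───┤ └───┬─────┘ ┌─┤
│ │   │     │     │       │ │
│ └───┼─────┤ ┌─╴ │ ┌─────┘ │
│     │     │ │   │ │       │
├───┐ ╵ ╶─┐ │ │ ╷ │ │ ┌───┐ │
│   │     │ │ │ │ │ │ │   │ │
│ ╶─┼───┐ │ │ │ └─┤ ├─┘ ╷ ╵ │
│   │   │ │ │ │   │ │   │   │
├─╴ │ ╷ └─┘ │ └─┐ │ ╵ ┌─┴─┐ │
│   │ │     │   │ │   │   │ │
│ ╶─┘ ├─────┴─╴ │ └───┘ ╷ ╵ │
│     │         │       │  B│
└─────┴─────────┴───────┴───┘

Counting the maze dimensions:
Rows (vertical): 15
Columns (horizontal): 14
Dimensions: 15 × 14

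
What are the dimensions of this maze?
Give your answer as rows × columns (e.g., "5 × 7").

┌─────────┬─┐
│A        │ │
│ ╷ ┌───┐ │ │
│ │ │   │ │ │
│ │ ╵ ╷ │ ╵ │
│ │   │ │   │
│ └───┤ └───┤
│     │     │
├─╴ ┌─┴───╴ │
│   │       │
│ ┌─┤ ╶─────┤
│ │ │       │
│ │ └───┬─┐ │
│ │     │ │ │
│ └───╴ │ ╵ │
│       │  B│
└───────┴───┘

Counting the maze dimensions:
Rows (vertical): 8
Columns (horizontal): 6
Dimensions: 8 × 6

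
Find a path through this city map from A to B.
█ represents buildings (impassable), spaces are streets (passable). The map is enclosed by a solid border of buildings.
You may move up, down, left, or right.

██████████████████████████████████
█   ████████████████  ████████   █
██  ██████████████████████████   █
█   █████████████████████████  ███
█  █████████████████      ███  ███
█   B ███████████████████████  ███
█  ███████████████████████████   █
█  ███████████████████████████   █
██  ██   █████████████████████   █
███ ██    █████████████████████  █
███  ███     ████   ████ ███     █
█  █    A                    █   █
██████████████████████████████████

Finding the shortest path from A to B:
Movement: cardinal only
Path length: 14 steps
Directions: left → left → left → left → up → left → up → up → left → up → up → up → right → right

Solution:

██████████████████████████████████
█   ████████████████  ████████   █
██  ██████████████████████████   █
█   █████████████████████████  ███
█  █████████████████      ███  ███
█ ↱→B ███████████████████████  ███
█ ↑███████████████████████████   █
█ ↑███████████████████████████   █
██↑↰██   █████████████████████   █
███↑██    █████████████████████  █
███↑↰███     ████   ████ ███     █
█  █↑←←←A                    █   █
██████████████████████████████████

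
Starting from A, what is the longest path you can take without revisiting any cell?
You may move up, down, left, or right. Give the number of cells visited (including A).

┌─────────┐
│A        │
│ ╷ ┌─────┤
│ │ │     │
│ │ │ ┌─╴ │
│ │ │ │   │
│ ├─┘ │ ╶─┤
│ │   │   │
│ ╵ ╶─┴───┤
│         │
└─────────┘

Finding longest simple path using DFS:
Start: (0, 0)
Longest path visits 16 cells
Path: A → down → down → down → down → right → up → right → up → up → right → right → down → left → down → right

Solution:

┌─────────┐
│A        │
│ ╷ ┌─────┤
│↓│ │↱ → ↓│
│ │ │ ┌─╴ │
│↓│ │↑│↓ ↲│
│ ├─┘ │ ╶─┤
│↓│↱ ↑│↳ B│
│ ╵ ╶─┴───┤
│↳ ↑      │
└─────────┘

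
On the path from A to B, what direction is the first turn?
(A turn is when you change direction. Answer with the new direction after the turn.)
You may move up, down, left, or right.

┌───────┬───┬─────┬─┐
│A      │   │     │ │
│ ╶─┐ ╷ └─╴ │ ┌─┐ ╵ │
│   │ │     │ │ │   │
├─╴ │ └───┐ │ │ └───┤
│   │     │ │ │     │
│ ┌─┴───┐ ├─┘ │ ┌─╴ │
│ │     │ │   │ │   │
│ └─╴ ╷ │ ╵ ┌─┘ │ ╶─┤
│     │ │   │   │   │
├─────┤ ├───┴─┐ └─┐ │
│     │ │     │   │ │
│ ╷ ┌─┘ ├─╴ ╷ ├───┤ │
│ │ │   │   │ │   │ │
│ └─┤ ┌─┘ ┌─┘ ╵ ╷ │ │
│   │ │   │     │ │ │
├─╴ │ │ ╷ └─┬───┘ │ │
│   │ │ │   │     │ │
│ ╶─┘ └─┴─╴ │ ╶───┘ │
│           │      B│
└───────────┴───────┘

Directions: down, right, down, left, down, down, right, right, up, right, down, down, down, left, down, down, down, right, right, right, up, left, up, up, right, up, right, down, down, right, up, right, down, down, left, left, down, right, right, right
First turn direction: right

Solution:

┌───────┬───┬─────┬─┐
│A      │   │     │ │
│ ╶─┐ ╷ └─╴ │ ┌─┐ ╵ │
│↳ ↓│ │     │ │ │   │
├─╴ │ └───┐ │ │ └───┤
│↓ ↲│     │ │ │     │
│ ┌─┴───┐ ├─┘ │ ┌─╴ │
│↓│  ↱ ↓│ │   │ │   │
│ └─╴ ╷ │ ╵ ┌─┘ │ ╶─┤
│↳ → ↑│↓│   │   │   │
├─────┤ ├───┴─┐ └─┐ │
│     │↓│  ↱ ↓│   │ │
│ ╷ ┌─┘ ├─╴ ╷ ├───┤ │
│ │ │↓ ↲│↱ ↑│↓│↱ ↓│ │
│ └─┤ ┌─┘ ┌─┘ ╵ ╷ │ │
│   │↓│  ↑│  ↳ ↑│↓│ │
├─╴ │ │ ╷ └─┬───┘ │ │
│   │↓│ │↑ ↰│↓ ← ↲│ │
│ ╶─┘ └─┴─╴ │ ╶───┘ │
│    ↳ → → ↑│↳ → → B│
└───────────┴───────┘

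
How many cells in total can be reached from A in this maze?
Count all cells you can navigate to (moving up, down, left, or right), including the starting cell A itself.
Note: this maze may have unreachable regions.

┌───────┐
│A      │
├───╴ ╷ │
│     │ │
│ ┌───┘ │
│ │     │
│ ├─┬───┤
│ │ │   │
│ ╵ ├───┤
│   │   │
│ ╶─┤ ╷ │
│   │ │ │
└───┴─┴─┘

Using BFS/flood-fill to find all reachable cells from A:
Maze size: 6 × 4 = 24 total cells
6 cell(s) are walled off and cannot be reached from A.
Reachable cells: 18

Reachable region (· marks reachable cells):

┌───────┐
│A · · ·│
├───╴ ╷ │
│· · ·│·│
│ ┌───┘ │
│·│· · ·│
│ ├─┬───┤
│·│·│   │
│ ╵ ├───┤
│· ·│   │
│ ╶─┤ ╷ │
│· ·│ │ │
└───┴─┴─┘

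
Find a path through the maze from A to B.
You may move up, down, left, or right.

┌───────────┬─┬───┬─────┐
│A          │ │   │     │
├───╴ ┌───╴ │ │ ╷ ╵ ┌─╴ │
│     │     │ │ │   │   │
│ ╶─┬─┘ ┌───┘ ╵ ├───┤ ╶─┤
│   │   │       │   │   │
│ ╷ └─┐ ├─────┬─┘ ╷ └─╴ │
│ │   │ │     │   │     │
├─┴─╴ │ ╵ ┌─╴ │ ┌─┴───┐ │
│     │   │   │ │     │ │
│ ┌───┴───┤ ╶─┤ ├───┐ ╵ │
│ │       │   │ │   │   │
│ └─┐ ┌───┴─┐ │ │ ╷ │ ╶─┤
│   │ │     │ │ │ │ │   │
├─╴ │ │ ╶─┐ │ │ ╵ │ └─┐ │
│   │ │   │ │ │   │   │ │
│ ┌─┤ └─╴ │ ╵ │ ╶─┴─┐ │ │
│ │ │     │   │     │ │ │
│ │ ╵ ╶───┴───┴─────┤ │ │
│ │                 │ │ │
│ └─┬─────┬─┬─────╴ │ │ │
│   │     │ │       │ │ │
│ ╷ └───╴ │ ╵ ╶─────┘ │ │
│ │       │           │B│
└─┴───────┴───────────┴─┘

Finding the shortest path through the maze:
Path length: 80 steps
Directions: right → right → right → right → right → down → left → left → down → down → down → right → up → right → right → down → left → down → right → down → down → down → left → up → up → left → left → down → right → down → left → left → down → right → right → right → right → right → right → right → down → left → left → left → down → right → right → right → right → up → up → up → up → left → up → up → left → down → down → left → up → up → up → up → right → up → right → down → right → right → down → down → left → down → right → down → down → down → down → down

Solution:

┌───────────┬─┬───┬─────┐
│A → → → → ↓│ │   │     │
├───╴ ┌───╴ │ │ ╷ ╵ ┌─╴ │
│     │↓ ← ↲│ │ │   │   │
│ ╶─┬─┘ ┌───┘ ╵ ├───┤ ╶─┤
│   │  ↓│       │↱ ↓│   │
│ ╷ └─┐ ├─────┬─┘ ╷ └─╴ │
│ │   │↓│↱ → ↓│↱ ↑│↳ → ↓│
├─┴─╴ │ ╵ ┌─╴ │ ┌─┴───┐ │
│     │↳ ↑│↓ ↲│↑│     │↓│
│ ┌───┴───┤ ╶─┤ ├───┐ ╵ │
│ │       │↳ ↓│↑│↓ ↰│↓ ↲│
│ └─┐ ┌───┴─┐ │ │ ╷ │ ╶─┤
│   │ │↓ ← ↰│↓│↑│↓│↑│↳ ↓│
├─╴ │ │ ╶─┐ │ │ ╵ │ └─┐ │
│   │ │↳ ↓│↑│↓│↑ ↲│↑ ↰│↓│
│ ┌─┤ └─╴ │ ╵ │ ╶─┴─┐ │ │
│ │ │↓ ← ↲│↑ ↲│     │↑│↓│
│ │ ╵ ╶───┴───┴─────┤ │ │
│ │  ↳ → → → → → → ↓│↑│↓│
│ └─┬─────┬─┬─────╴ │ │ │
│   │     │ │↓ ← ← ↲│↑│↓│
│ ╷ └───╴ │ ╵ ╶─────┘ │ │
│ │       │  ↳ → → → ↑│B│
└─┴───────┴───────────┴─┘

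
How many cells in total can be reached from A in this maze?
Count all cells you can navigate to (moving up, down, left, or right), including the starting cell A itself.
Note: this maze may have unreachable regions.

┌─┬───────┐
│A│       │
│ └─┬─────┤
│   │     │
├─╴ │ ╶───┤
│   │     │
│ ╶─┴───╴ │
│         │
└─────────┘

Using BFS/flood-fill to find all reachable cells from A:
Maze size: 4 × 5 = 20 total cells
4 cell(s) are walled off and cannot be reached from A.
Reachable cells: 16

Reachable region (· marks reachable cells):

┌─┬───────┐
│A│       │
│ └─┬─────┤
│· ·│· · ·│
├─╴ │ ╶───┤
│· ·│· · ·│
│ ╶─┴───╴ │
│· · · · ·│
└─────────┘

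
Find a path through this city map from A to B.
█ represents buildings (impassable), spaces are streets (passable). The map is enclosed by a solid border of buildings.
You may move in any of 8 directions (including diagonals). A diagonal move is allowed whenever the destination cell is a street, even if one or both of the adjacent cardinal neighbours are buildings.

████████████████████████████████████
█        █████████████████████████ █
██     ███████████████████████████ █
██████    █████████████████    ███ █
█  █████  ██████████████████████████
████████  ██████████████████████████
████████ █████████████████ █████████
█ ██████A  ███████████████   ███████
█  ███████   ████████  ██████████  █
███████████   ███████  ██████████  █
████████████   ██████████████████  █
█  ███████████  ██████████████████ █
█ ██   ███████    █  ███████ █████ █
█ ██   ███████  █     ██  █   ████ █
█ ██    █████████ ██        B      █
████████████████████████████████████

Finding the shortest path from A to B:
Movement: 8-directional
Path length: 20 steps
Directions: right → right → down-right → right → down-right → down-right → down-right → down-right → right → down-right → right → right → right → down-right → right → right → right → right → right → right

Solution:

████████████████████████████████████
█        █████████████████████████ █
██     ███████████████████████████ █
██████    █████████████████    ███ █
█  █████  ██████████████████████████
████████  ██████████████████████████
████████ █████████████████ █████████
█ ██████A→↘███████████████   ███████
█  ███████ →↘████████  ██████████  █
███████████  ↘███████  ██████████  █
████████████  ↘██████████████████  █
█  ███████████ ↘██████████████████ █
█ ██   ███████  →↘█  ███████ █████ █
█ ██   ███████  █ →→→↘██  █   ████ █
█ ██    █████████ ██  →→→→→→B      █
████████████████████████████████████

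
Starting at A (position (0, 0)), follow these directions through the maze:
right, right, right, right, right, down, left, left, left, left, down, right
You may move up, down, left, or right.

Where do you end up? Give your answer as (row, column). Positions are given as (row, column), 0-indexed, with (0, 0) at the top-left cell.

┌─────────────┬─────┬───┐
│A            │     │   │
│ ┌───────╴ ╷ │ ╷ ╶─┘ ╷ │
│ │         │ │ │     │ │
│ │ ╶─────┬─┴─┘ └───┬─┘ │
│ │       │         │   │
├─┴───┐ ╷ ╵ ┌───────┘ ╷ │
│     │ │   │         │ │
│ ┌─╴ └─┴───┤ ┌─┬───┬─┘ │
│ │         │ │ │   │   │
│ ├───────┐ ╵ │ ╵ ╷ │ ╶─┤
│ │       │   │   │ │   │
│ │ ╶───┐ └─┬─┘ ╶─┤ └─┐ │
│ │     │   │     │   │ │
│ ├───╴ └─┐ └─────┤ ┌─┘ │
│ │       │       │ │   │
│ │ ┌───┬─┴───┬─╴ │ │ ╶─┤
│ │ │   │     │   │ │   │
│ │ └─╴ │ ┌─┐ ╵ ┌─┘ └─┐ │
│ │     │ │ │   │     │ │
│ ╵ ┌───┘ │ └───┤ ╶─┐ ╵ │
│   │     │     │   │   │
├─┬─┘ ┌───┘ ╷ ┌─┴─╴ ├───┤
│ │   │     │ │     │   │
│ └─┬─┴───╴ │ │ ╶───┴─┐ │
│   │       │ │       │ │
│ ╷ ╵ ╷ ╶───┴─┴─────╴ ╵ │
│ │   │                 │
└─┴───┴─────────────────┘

Following directions step by step:
Start: (0, 0)
  right: (0, 0) → (0, 1)
  right: (0, 1) → (0, 2)
  right: (0, 2) → (0, 3)
  right: (0, 3) → (0, 4)
  right: (0, 4) → (0, 5)
  down: (0, 5) → (1, 5)
  left: (1, 5) → (1, 4)
  left: (1, 4) → (1, 3)
  left: (1, 3) → (1, 2)
  left: (1, 2) → (1, 1)
  down: (1, 1) → (2, 1)
  right: (2, 1) → (2, 2)
Final position: (2, 2)

Path taken:

┌─────────────┬─────┬───┐
│A → → → → ↓  │     │   │
│ ┌───────╴ ╷ │ ╷ ╶─┘ ╷ │
│ │↓ ← ← ← ↲│ │ │     │ │
│ │ ╶─────┬─┴─┘ └───┬─┘ │
│ │↳ B    │         │   │
├─┴───┐ ╷ ╵ ┌───────┘ ╷ │
│     │ │   │         │ │
│ ┌─╴ └─┴───┤ ┌─┬───┬─┘ │
│ │         │ │ │   │   │
│ ├───────┐ ╵ │ ╵ ╷ │ ╶─┤
│ │       │   │   │ │   │
│ │ ╶───┐ └─┬─┘ ╶─┤ └─┐ │
│ │     │   │     │   │ │
│ ├───╴ └─┐ └─────┤ ┌─┘ │
│ │       │       │ │   │
│ │ ┌───┬─┴───┬─╴ │ │ ╶─┤
│ │ │   │     │   │ │   │
│ │ └─╴ │ ┌─┐ ╵ ┌─┘ └─┐ │
│ │     │ │ │   │     │ │
│ ╵ ┌───┘ │ └───┤ ╶─┐ ╵ │
│   │     │     │   │   │
├─┬─┘ ┌───┘ ╷ ┌─┴─╴ ├───┤
│ │   │     │ │     │   │
│ └─┬─┴───╴ │ │ ╶───┴─┐ │
│   │       │ │       │ │
│ ╷ ╵ ╷ ╶───┴─┴─────╴ ╵ │
│ │   │                 │
└─┴───┴─────────────────┘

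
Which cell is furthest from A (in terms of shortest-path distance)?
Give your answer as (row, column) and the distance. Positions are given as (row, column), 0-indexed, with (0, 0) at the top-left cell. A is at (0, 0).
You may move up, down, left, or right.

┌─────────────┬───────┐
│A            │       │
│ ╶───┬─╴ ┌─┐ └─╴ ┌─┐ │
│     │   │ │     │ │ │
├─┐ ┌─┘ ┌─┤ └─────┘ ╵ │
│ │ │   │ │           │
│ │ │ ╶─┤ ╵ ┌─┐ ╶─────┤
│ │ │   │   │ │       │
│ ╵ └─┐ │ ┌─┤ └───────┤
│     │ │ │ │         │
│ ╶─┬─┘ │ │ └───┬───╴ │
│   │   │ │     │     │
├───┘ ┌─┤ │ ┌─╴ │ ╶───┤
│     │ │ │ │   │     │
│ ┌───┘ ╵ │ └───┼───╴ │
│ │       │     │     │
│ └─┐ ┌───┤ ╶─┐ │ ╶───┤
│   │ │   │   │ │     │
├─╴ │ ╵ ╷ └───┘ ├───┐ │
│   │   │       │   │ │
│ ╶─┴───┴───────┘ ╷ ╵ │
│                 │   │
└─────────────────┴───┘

Computing BFS distances from A to all cells:
Furthest cell: (3, 6)
Distance: 53 steps

Path from A to the furthest cell:

┌─────────────┬───────┐
│A → → → ↓    │       │
│ ╶───┬─╴ ┌─┐ └─╴ ┌─┐ │
│     │↓ ↲│ │     │ │ │
├─┐ ┌─┘ ┌─┤ └─────┘ ╵ │
│ │ │↓ ↲│ │           │
│ │ │ ╶─┤ ╵ ┌─┐ ╶─────┤
│ │ │↳ ↓│   │B│       │
│ ╵ └─┐ │ ┌─┤ └───────┤
│     │↓│ │ │↑ ← ← ← ↰│
│ ╶─┬─┘ │ │ └───┬───╴ │
│   │↓ ↲│ │     │↱ → ↑│
├───┘ ┌─┤ │ ┌─╴ │ ╶───┤
│↓ ← ↲│ │ │ │   │↑ ← ↰│
│ ┌───┘ ╵ │ └───┼───╴ │
│↓│       │     │↱ → ↑│
│ └─┐ ┌───┤ ╶─┐ │ ╶───┤
│↳ ↓│ │   │   │ │↑ ← ↰│
├─╴ │ ╵ ╷ └───┘ ├───┐ │
│↓ ↲│   │       │↱ ↓│↑│
│ ╶─┴───┴───────┘ ╷ ╵ │
│↳ → → → → → → → ↑│↳ ↑│
└─────────────────┴───┘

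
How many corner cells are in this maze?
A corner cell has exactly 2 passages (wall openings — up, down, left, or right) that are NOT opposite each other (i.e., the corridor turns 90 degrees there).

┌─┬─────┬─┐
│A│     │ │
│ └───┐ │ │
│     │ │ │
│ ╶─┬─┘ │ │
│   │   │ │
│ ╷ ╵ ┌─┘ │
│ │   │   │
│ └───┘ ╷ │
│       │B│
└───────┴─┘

Counting corner cells (2 non-opposite passages):
Total corners: 9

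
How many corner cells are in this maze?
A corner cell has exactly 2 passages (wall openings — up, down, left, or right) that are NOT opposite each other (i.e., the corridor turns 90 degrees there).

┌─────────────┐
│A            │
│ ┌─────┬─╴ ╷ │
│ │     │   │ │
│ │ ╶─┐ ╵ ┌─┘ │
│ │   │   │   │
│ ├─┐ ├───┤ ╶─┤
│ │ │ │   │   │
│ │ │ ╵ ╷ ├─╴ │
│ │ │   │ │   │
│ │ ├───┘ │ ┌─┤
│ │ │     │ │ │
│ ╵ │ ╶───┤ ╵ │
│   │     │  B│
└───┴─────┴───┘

Counting corner cells (2 non-opposite passages):
Total corners: 27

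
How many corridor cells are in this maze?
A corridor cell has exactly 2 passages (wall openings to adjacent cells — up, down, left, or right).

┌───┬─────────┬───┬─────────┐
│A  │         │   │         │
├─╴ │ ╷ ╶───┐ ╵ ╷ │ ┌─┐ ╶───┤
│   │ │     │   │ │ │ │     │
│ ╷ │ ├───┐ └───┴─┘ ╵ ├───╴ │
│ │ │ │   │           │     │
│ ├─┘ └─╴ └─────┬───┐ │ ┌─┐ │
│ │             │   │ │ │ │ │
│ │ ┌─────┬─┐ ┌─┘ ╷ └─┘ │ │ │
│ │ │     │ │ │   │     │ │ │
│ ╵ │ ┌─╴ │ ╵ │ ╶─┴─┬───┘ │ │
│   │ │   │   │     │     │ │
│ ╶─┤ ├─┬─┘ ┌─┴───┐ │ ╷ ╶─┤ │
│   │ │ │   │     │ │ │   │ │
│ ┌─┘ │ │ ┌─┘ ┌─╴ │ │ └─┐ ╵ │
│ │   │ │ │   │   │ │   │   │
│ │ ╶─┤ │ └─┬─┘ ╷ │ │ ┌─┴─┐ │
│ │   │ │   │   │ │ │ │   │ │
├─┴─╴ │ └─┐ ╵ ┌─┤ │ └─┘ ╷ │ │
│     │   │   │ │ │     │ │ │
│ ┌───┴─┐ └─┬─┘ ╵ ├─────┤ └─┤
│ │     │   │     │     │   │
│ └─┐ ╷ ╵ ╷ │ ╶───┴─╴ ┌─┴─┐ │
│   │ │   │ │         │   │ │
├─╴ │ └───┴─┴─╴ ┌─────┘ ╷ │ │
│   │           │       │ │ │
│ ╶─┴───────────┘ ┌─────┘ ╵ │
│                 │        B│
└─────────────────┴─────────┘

Counting cells with exactly 2 passages:
Total corridor cells: 150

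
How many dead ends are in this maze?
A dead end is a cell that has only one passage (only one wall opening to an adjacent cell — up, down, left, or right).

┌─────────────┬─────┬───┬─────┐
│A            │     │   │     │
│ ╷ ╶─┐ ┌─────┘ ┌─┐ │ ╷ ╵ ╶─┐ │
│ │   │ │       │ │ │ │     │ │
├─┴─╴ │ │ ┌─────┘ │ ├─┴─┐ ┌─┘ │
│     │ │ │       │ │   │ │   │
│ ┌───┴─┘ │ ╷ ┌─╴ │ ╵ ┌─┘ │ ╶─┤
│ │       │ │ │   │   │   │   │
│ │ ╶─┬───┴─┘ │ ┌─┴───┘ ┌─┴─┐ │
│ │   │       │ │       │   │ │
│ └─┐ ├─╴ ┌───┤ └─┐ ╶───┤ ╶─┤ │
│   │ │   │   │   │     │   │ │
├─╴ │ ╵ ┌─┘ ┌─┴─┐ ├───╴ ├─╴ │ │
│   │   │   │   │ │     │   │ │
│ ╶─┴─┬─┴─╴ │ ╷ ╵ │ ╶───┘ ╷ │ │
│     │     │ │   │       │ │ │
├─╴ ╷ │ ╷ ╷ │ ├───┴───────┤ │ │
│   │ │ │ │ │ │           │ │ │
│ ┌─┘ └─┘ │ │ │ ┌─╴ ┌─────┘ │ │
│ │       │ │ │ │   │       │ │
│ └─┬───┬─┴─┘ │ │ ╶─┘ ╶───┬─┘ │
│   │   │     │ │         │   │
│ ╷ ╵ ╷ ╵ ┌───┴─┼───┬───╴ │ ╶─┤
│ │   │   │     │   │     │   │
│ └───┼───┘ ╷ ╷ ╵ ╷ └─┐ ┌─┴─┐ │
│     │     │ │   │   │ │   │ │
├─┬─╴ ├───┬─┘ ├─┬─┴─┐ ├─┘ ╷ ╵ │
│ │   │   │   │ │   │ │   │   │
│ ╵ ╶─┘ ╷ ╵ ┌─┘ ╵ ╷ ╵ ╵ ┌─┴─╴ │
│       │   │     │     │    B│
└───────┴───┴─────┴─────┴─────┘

Checking each cell for number of passages:

Dead ends found at positions:
  (0, 6)
  (1, 0)
  (1, 8)
  (1, 10)
  (1, 13)
  (2, 3)
  (2, 11)
  (3, 5)
  (4, 3)
  (4, 8)
  (4, 13)
  (5, 6)
  (6, 4)
  (8, 3)
  (8, 12)
  (9, 1)
  (9, 5)
  (10, 7)
  (11, 10)
  (12, 3)
  (12, 11)
  (13, 0)
  (13, 7)
  (14, 6)
  (14, 12)
Total dead ends: 25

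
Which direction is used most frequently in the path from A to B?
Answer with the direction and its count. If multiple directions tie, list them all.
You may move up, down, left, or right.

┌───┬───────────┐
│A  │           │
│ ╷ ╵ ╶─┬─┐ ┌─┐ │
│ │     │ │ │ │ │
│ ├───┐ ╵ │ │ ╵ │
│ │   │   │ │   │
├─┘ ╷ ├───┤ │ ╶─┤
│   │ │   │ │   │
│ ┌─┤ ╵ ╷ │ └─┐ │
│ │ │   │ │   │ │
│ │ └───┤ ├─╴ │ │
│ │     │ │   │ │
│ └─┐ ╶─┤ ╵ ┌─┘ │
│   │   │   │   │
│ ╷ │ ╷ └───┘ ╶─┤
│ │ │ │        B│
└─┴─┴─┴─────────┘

Directions: right, down, right, up, right, right, right, right, right, down, down, left, down, right, down, down, down, left, down, right
Counts: {'right': 9, 'down': 8, 'up': 1, 'left': 2}
Most common: right (9 times)

Solution:

┌───┬───────────┐
│A ↓│↱ → → → → ↓│
│ ╷ ╵ ╶─┬─┐ ┌─┐ │
│ │↳ ↑  │ │ │ │↓│
│ ├───┐ ╵ │ │ ╵ │
│ │   │   │ │↓ ↲│
├─┘ ╷ ├───┤ │ ╶─┤
│   │ │   │ │↳ ↓│
│ ┌─┤ ╵ ╷ │ └─┐ │
│ │ │   │ │   │↓│
│ │ └───┤ ├─╴ │ │
│ │     │ │   │↓│
│ └─┐ ╶─┤ ╵ ┌─┘ │
│   │   │   │↓ ↲│
│ ╷ │ ╷ └───┘ ╶─┤
│ │ │ │      ↳ B│
└─┴─┴─┴─────────┘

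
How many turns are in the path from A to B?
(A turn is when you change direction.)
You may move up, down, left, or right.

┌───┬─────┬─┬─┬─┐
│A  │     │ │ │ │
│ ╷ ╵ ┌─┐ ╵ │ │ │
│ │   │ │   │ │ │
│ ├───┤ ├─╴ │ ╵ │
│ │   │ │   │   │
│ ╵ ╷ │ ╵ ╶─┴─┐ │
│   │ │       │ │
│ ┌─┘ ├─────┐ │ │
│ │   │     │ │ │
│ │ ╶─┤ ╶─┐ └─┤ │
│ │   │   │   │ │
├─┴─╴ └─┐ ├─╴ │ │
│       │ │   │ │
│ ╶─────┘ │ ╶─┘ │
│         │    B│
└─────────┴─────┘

Directions: down, down, down, right, up, right, down, down, left, down, right, down, left, left, down, right, right, right, right, up, up, left, up, right, right, down, right, down, left, down, right, right
Number of turns: 21

Solution:

┌───┬─────┬─┬─┬─┐
│A  │     │ │ │ │
│ ╷ ╵ ┌─┐ ╵ │ │ │
│↓│   │ │   │ │ │
│ ├───┤ ├─╴ │ ╵ │
│↓│↱ ↓│ │   │   │
│ ╵ ╷ │ ╵ ╶─┴─┐ │
│↳ ↑│↓│       │ │
│ ┌─┘ ├─────┐ │ │
│ │↓ ↲│↱ → ↓│ │ │
│ │ ╶─┤ ╶─┐ └─┤ │
│ │↳ ↓│↑ ↰│↳ ↓│ │
├─┴─╴ └─┐ ├─╴ │ │
│↓ ← ↲  │↑│↓ ↲│ │
│ ╶─────┘ │ ╶─┘ │
│↳ → → → ↑│↳ → B│
└─────────┴─────┘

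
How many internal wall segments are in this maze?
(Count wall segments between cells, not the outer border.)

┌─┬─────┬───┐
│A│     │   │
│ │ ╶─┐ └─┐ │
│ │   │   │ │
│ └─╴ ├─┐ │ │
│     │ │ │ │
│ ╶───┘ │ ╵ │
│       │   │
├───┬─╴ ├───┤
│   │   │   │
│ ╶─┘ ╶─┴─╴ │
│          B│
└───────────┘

Counting internal wall segments:
Total internal walls: 25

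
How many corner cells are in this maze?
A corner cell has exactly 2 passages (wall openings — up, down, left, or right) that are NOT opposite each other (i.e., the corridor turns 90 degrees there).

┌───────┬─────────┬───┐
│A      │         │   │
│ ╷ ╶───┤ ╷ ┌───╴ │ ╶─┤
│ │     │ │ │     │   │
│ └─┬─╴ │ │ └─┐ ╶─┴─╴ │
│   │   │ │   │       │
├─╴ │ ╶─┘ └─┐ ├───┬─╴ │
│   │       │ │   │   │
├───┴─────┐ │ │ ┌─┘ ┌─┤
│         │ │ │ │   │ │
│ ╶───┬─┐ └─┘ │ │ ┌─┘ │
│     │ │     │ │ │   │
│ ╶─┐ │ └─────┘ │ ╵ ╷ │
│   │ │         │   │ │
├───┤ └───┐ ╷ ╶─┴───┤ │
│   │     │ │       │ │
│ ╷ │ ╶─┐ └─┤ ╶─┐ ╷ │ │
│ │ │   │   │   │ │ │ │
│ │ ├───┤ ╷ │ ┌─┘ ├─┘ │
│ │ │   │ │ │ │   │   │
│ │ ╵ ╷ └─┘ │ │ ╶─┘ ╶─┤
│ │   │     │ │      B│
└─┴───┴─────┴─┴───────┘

Counting corner cells (2 non-opposite passages):
Total corners: 52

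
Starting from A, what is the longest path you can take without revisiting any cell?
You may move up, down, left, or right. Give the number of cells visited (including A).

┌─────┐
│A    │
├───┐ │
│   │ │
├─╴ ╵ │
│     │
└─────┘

Finding longest simple path using DFS:
Start: (0, 0)
Longest path visits 8 cells
Path: A → right → right → down → down → left → up → left

Solution:

┌─────┐
│A → ↓│
├───┐ │
│B ↰│↓│
├─╴ ╵ │
│  ↑ ↲│
└─────┘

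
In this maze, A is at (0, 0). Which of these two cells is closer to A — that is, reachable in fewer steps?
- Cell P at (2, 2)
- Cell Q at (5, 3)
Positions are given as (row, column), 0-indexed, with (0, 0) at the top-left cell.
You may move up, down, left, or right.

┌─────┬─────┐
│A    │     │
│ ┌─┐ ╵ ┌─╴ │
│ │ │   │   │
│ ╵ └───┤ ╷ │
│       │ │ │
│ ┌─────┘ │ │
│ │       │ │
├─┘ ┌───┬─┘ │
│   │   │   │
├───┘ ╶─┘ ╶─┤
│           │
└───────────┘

Shortest path A → P at (2, 2): 4 steps
Shortest path A → Q at (5, 3): 14 steps

P is closer (4 steps vs 14 steps).

Path to P:

┌─────┬─────┐
│A    │     │
│ ┌─┐ ╵ ┌─╴ │
│↓│ │   │   │
│ ╵ └───┤ ╷ │
│↳ → P  │ │ │
│ ┌─────┘ │ │
│ │       │ │
├─┘ ┌───┬─┘ │
│   │   │   │
├───┘ ╶─┘ ╶─┤
│           │
└───────────┘

Path to Q:

┌─────┬─────┐
│A → ↓│↱ → ↓│
│ ┌─┐ ╵ ┌─╴ │
│ │ │↳ ↑│  ↓│
│ ╵ └───┤ ╷ │
│       │ │↓│
│ ┌─────┘ │ │
│ │       │↓│
├─┘ ┌───┬─┘ │
│   │   │↓ ↲│
├───┘ ╶─┘ ╶─┤
│      Q ↲  │
└───────────┘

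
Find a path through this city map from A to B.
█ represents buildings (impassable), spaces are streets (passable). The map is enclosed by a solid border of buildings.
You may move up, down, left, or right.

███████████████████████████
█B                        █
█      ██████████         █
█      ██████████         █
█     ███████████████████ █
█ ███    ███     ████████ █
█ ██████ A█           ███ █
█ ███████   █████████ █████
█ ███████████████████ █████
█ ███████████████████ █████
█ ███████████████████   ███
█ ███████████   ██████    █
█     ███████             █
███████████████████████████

Finding the shortest path from A to B:
Movement: cardinal only
Path length: 13 steps
Directions: left → up → left → left → left → up → up → up → up → left → left → left → left

Solution:

███████████████████████████
█B←←←↰                    █
█    ↑ ██████████         █
█    ↑ ██████████         █
█    ↑███████████████████ █
█ ███↑←←↰███     ████████ █
█ ██████↑A█           ███ █
█ ███████   █████████ █████
█ ███████████████████ █████
█ ███████████████████ █████
█ ███████████████████   ███
█ ███████████   ██████    █
█     ███████             █
███████████████████████████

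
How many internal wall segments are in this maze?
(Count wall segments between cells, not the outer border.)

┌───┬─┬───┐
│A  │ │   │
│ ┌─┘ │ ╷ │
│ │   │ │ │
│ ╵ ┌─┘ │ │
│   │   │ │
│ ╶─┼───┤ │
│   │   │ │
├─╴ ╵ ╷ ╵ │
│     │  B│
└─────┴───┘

Counting internal wall segments:
Total internal walls: 16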